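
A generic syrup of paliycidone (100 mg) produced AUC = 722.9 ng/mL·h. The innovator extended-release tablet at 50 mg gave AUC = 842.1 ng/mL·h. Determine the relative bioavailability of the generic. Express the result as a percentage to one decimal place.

F_rel = (AUC_test/D_test) / (AUC_ref/D_ref)
      = (722.9/100) / (842.1/50)
      = 7.229 / 16.842 = 0.4292 = 42.92%

F_rel = 42.9%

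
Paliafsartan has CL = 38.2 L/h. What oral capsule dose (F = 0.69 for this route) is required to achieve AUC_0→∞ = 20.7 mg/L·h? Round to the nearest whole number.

Dose = 1146 mg

Dose = CL × AUC_0→∞ / F
     = 38.2 × 20.7 / 0.69 = 1146 mg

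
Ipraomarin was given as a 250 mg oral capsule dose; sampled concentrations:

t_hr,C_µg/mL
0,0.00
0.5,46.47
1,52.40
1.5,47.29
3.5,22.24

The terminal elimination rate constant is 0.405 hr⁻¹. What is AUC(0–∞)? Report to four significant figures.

Trapezoidal AUC_0→3.5:
  [0→0.5]: (0.00+46.47)/2 × 0.5 = 11.6175
  [0.5→1]: (46.47+52.40)/2 × 0.5 = 24.7175
  [1→1.5]: (52.40+47.29)/2 × 0.5 = 24.9225
  [1.5→3.5]: (47.29+22.24)/2 × 2 = 69.53
  Sum = 130.7875 µg/mL·hr
Extrapolated tail: C_last / k_e = 22.24 / 0.405 = 54.914
AUC_0→∞ = 130.7875 + 54.914 = 185.7015 µg/mL·hr

AUC = 185.7 µg/mL·hr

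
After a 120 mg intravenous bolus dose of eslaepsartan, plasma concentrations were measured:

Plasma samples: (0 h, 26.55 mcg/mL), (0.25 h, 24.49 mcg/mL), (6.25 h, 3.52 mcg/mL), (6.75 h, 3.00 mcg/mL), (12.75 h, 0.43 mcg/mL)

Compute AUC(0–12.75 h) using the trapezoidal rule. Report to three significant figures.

Trapezoidal AUC_0→12.75:
  [0→0.25]: (26.55+24.49)/2 × 0.25 = 6.38
  [0.25→6.25]: (24.49+3.52)/2 × 6 = 84.03
  [6.25→6.75]: (3.52+3.00)/2 × 0.5 = 1.63
  [6.75→12.75]: (3.00+0.43)/2 × 6 = 10.29
  Sum = 102.33 mcg/mL·h

AUC = 102 mcg/mL·h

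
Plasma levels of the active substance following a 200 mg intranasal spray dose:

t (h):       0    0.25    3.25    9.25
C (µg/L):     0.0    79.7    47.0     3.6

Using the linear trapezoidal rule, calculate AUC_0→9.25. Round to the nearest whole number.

Trapezoidal AUC_0→9.25:
  [0→0.25]: (0.0+79.7)/2 × 0.25 = 9.9625
  [0.25→3.25]: (79.7+47.0)/2 × 3 = 190.05
  [3.25→9.25]: (47.0+3.6)/2 × 6 = 151.8
  Sum = 351.8125 µg/L·h

AUC = 352 µg/L·h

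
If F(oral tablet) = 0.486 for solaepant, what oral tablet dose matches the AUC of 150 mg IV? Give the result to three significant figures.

For equal systemic exposure: F × D_ev = D_iv
D_ev = D_iv / F = 150 / 0.486 = 308.642 mg

D_oral = 309 mg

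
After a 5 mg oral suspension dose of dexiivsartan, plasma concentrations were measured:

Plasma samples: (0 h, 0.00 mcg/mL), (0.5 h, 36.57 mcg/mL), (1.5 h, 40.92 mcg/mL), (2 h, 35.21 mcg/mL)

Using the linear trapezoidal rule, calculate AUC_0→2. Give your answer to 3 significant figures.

AUC = 66.9 mcg/mL·h

Trapezoidal AUC_0→2:
  [0→0.5]: (0.00+36.57)/2 × 0.5 = 9.1425
  [0.5→1.5]: (36.57+40.92)/2 × 1 = 38.745
  [1.5→2]: (40.92+35.21)/2 × 0.5 = 19.0325
  Sum = 66.92 mcg/mL·h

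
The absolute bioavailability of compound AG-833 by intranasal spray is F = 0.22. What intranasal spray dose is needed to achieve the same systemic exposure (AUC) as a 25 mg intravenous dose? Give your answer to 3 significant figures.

D_intranasal = 114 mg

For equal systemic exposure: F × D_ev = D_iv
D_ev = D_iv / F = 25 / 0.22 = 113.636 mg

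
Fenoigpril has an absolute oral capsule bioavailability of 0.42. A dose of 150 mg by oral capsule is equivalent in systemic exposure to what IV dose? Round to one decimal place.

D_iv = 63.0 mg

Systemic exposure from an extravascular dose = F × D_ev, so the equivalent IV dose is F × D_ev.
D_iv = F × D_ev = 0.42 × 150 = 63 mg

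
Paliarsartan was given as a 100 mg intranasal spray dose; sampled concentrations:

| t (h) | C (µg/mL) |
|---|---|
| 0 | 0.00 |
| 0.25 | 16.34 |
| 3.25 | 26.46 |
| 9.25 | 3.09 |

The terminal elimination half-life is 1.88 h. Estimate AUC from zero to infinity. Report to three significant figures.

Trapezoidal AUC_0→9.25:
  [0→0.25]: (0.00+16.34)/2 × 0.25 = 2.0425
  [0.25→3.25]: (16.34+26.46)/2 × 3 = 64.2
  [3.25→9.25]: (26.46+3.09)/2 × 6 = 88.65
  Sum = 154.8925 µg/mL·h
k_e = ln2 / t½ = 0.693147 / 1.88 = 0.3687 h^-1
Extrapolated tail: C_last / k_e = 3.09 / 0.3687 = 8.381
AUC_0→∞ = 154.8925 + 8.381 = 163.2735 µg/mL·h

AUC = 163 µg/mL·h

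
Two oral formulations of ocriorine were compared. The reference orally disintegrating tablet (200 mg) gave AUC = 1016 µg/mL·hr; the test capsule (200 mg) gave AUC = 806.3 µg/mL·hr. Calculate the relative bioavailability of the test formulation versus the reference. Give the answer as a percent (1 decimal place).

F_rel = (AUC_test/D_test) / (AUC_ref/D_ref)
      = (806.3/200) / (1016/200)
      = 4.0315 / 5.08 = 0.7936 = 79.36%

F_rel = 79.4%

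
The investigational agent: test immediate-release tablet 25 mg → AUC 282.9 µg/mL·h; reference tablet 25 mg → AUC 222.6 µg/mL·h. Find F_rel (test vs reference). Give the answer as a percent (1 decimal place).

F_rel = (AUC_test/D_test) / (AUC_ref/D_ref)
      = (282.9/25) / (222.6/25)
      = 11.316 / 8.904 = 1.2709 = 127.09%

F_rel = 127.1%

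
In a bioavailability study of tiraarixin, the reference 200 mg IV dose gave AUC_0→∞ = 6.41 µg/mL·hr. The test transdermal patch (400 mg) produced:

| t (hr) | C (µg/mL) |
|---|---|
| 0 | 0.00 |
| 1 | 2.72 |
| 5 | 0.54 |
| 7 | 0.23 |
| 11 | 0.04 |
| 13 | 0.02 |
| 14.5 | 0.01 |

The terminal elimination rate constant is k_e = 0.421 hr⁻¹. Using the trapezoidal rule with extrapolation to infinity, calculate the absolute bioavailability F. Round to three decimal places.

F = 0.725

Trapezoidal AUC_0→14.5 (transdermal patch):
  [0→1]: (0.00+2.72)/2 × 1 = 1.36
  [1→5]: (2.72+0.54)/2 × 4 = 6.52
  [5→7]: (0.54+0.23)/2 × 2 = 0.77
  [7→11]: (0.23+0.04)/2 × 4 = 0.54
  [11→13]: (0.04+0.02)/2 × 2 = 0.06
  [13→14.5]: (0.02+0.01)/2 × 1.5 = 0.0225
  Sum = 9.2725 µg/mL·hr
Tail: C_last/k_e = 0.01/0.421 = 0.024
AUC_0→∞ (transdermal patch) = 9.2725 + 0.024 = 9.2965 µg/mL·hr
F = (AUC_ev/D_ev)/(AUC_iv/D_iv) = (9.2965/400)/(6.41/200) = 0.02324125/0.03205 = 0.7252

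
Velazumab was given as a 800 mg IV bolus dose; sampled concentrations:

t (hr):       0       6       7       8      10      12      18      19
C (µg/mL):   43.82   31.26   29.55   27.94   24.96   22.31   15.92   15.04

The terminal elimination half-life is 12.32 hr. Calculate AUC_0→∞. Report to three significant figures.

Trapezoidal AUC_0→19:
  [0→6]: (43.82+31.26)/2 × 6 = 225.24
  [6→7]: (31.26+29.55)/2 × 1 = 30.405
  [7→8]: (29.55+27.94)/2 × 1 = 28.745
  [8→10]: (27.94+24.96)/2 × 2 = 52.9
  [10→12]: (24.96+22.31)/2 × 2 = 47.27
  [12→18]: (22.31+15.92)/2 × 6 = 114.69
  [18→19]: (15.92+15.04)/2 × 1 = 15.48
  Sum = 514.73 µg/mL·hr
k_e = ln2 / t½ = 0.693147 / 12.32 = 0.0563 hr^-1
Extrapolated tail: C_last / k_e = 15.04 / 0.0563 = 267.140
AUC_0→∞ = 514.73 + 267.140 = 781.87 µg/mL·hr

AUC = 782 µg/mL·hr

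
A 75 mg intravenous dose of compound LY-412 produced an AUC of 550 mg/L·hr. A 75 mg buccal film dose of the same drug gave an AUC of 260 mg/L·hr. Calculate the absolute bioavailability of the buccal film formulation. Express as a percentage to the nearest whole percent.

F = 47%

F = (AUC_ev / D_ev) / (AUC_iv / D_iv)
  = (260/75) / (550/75)
  = 3.46667 / 7.33333 = 0.4727
  = 47.27%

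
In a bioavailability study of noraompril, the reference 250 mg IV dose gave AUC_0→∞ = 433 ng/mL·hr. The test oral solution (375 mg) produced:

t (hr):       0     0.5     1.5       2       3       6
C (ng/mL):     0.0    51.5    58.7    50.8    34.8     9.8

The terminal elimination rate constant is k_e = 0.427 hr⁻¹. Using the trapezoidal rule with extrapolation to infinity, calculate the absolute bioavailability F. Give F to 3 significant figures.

Trapezoidal AUC_0→6 (oral solution):
  [0→0.5]: (0.0+51.5)/2 × 0.5 = 12.875
  [0.5→1.5]: (51.5+58.7)/2 × 1 = 55.1
  [1.5→2]: (58.7+50.8)/2 × 0.5 = 27.375
  [2→3]: (50.8+34.8)/2 × 1 = 42.8
  [3→6]: (34.8+9.8)/2 × 3 = 66.9
  Sum = 205.05 ng/mL·hr
Tail: C_last/k_e = 9.8/0.427 = 22.951
AUC_0→∞ (oral solution) = 205.05 + 22.951 = 228.001 ng/mL·hr
F = (AUC_ev/D_ev)/(AUC_iv/D_iv) = (228.001/375)/(433/250) = 0.608003/1.732 = 0.3510

F = 0.351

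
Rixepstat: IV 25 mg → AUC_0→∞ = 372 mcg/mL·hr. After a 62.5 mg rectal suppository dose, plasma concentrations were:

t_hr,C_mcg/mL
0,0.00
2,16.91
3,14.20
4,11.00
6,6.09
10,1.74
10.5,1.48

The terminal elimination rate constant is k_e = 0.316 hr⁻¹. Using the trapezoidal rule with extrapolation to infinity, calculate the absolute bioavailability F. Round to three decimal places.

Trapezoidal AUC_0→10.5 (rectal suppository):
  [0→2]: (0.00+16.91)/2 × 2 = 16.91
  [2→3]: (16.91+14.20)/2 × 1 = 15.555
  [3→4]: (14.20+11.00)/2 × 1 = 12.6
  [4→6]: (11.00+6.09)/2 × 2 = 17.09
  [6→10]: (6.09+1.74)/2 × 4 = 15.66
  [10→10.5]: (1.74+1.48)/2 × 0.5 = 0.805
  Sum = 78.62 mcg/mL·hr
Tail: C_last/k_e = 1.48/0.316 = 4.684
AUC_0→∞ (rectal suppository) = 78.62 + 4.684 = 83.304 mcg/mL·hr
F = (AUC_ev/D_ev)/(AUC_iv/D_iv) = (83.304/62.5)/(372/25) = 1.332864/14.88 = 0.0896

F = 0.090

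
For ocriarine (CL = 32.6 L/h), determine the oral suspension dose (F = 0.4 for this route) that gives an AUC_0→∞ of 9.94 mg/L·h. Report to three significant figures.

Dose = 810 mg

Dose = CL × AUC_0→∞ / F
     = 32.6 × 9.94 / 0.4 = 810.11 mg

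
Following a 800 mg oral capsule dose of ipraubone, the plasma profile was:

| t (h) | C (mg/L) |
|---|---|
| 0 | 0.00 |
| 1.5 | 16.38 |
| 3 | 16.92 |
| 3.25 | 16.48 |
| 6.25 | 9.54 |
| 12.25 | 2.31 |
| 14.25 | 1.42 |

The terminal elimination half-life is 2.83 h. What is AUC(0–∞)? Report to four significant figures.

AUC = 125.5 mg/L·h

Trapezoidal AUC_0→14.25:
  [0→1.5]: (0.00+16.38)/2 × 1.5 = 12.285
  [1.5→3]: (16.38+16.92)/2 × 1.5 = 24.975
  [3→3.25]: (16.92+16.48)/2 × 0.25 = 4.175
  [3.25→6.25]: (16.48+9.54)/2 × 3 = 39.03
  [6.25→12.25]: (9.54+2.31)/2 × 6 = 35.55
  [12.25→14.25]: (2.31+1.42)/2 × 2 = 3.73
  Sum = 119.745 mg/L·h
k_e = ln2 / t½ = 0.693147 / 2.83 = 0.2449 h^-1
Extrapolated tail: C_last / k_e = 1.42 / 0.2449 = 5.798
AUC_0→∞ = 119.745 + 5.798 = 125.543 mg/L·h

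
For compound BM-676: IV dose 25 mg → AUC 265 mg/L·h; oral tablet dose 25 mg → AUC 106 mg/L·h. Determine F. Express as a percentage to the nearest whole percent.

F = 40%

F = (AUC_ev / D_ev) / (AUC_iv / D_iv)
  = (106/25) / (265/25)
  = 4.24 / 10.6 = 0.4000
  = 40.00%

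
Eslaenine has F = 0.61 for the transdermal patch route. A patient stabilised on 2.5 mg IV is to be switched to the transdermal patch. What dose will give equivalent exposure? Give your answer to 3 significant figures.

For equal systemic exposure: F × D_ev = D_iv
D_ev = D_iv / F = 2.5 / 0.61 = 4.09836 mg

D_transdermal = 4.10 mg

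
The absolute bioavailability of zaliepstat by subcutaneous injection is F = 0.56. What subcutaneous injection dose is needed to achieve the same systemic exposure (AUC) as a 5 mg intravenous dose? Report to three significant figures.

For equal systemic exposure: F × D_ev = D_iv
D_ev = D_iv / F = 5 / 0.56 = 8.92857 mg

D_subcutaneous = 8.93 mg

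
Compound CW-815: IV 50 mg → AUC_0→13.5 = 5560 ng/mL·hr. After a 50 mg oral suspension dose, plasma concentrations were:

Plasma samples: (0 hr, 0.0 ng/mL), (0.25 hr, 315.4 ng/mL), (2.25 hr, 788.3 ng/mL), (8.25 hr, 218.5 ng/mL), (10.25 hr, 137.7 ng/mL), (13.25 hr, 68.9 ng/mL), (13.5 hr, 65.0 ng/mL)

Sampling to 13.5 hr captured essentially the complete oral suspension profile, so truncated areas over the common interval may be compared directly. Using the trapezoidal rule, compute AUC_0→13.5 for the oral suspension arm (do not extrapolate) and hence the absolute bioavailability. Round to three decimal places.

Trapezoidal AUC_0→13.5 (oral suspension):
  [0→0.25]: (0.0+315.4)/2 × 0.25 = 39.425
  [0.25→2.25]: (315.4+788.3)/2 × 2 = 1103.7
  [2.25→8.25]: (788.3+218.5)/2 × 6 = 3020.4
  [8.25→10.25]: (218.5+137.7)/2 × 2 = 356.2
  [10.25→13.25]: (137.7+68.9)/2 × 3 = 309.9
  [13.25→13.5]: (68.9+65.0)/2 × 0.25 = 16.7375
  Sum = 4846.3625 ng/mL·hr
F = (AUC_ev/D_ev)/(AUC_iv/D_iv) = (4846.3625/50)/(5560/50) = 96.92725/111.2 = 0.8716

F = 0.872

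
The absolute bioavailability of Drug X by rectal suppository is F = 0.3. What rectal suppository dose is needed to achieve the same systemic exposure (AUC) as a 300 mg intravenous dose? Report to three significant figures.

D_rectal = 1000 mg

For equal systemic exposure: F × D_ev = D_iv
D_ev = D_iv / F = 300 / 0.3 = 1000 mg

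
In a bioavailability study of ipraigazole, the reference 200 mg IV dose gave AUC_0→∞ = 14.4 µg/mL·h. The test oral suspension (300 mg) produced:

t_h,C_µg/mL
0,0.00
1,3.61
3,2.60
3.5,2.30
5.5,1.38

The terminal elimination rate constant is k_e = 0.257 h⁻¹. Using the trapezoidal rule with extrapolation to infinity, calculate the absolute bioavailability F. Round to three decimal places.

Trapezoidal AUC_0→5.5 (oral suspension):
  [0→1]: (0.00+3.61)/2 × 1 = 1.805
  [1→3]: (3.61+2.60)/2 × 2 = 6.21
  [3→3.5]: (2.60+2.30)/2 × 0.5 = 1.225
  [3.5→5.5]: (2.30+1.38)/2 × 2 = 3.68
  Sum = 12.92 µg/mL·h
Tail: C_last/k_e = 1.38/0.257 = 5.370
AUC_0→∞ (oral suspension) = 12.92 + 5.370 = 18.29 µg/mL·h
F = (AUC_ev/D_ev)/(AUC_iv/D_iv) = (18.29/300)/(14.4/200) = 0.0609667/0.072 = 0.8468

F = 0.847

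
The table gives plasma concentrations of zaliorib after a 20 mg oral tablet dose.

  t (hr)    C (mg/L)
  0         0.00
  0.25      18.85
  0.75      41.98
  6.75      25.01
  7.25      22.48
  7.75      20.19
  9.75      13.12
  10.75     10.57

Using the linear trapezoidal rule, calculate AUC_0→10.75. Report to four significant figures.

AUC = 286.2 mg/L·hr

Trapezoidal AUC_0→10.75:
  [0→0.25]: (0.00+18.85)/2 × 0.25 = 2.35625
  [0.25→0.75]: (18.85+41.98)/2 × 0.5 = 15.2075
  [0.75→6.75]: (41.98+25.01)/2 × 6 = 200.97
  [6.75→7.25]: (25.01+22.48)/2 × 0.5 = 11.8725
  [7.25→7.75]: (22.48+20.19)/2 × 0.5 = 10.6675
  [7.75→9.75]: (20.19+13.12)/2 × 2 = 33.31
  [9.75→10.75]: (13.12+10.57)/2 × 1 = 11.845
  Sum = 286.22875 mg/L·hr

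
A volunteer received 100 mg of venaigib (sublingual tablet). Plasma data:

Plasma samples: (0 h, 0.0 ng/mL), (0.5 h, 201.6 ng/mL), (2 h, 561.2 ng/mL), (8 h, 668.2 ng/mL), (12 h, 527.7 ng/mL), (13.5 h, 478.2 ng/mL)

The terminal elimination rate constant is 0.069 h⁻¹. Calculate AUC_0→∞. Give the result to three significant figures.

AUC = 14400 ng/mL·h

Trapezoidal AUC_0→13.5:
  [0→0.5]: (0.0+201.6)/2 × 0.5 = 50.4
  [0.5→2]: (201.6+561.2)/2 × 1.5 = 572.1
  [2→8]: (561.2+668.2)/2 × 6 = 3688.2
  [8→12]: (668.2+527.7)/2 × 4 = 2391.8
  [12→13.5]: (527.7+478.2)/2 × 1.5 = 754.425
  Sum = 7456.925 ng/mL·h
Extrapolated tail: C_last / k_e = 478.2 / 0.069 = 6930.435
AUC_0→∞ = 7456.925 + 6930.435 = 14387.36 ng/mL·h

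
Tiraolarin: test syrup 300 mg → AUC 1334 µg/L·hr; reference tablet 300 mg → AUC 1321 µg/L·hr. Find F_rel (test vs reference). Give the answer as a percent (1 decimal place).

F_rel = (AUC_test/D_test) / (AUC_ref/D_ref)
      = (1334/300) / (1321/300)
      = 4.44667 / 4.40333 = 1.0098 = 100.98%

F_rel = 101.0%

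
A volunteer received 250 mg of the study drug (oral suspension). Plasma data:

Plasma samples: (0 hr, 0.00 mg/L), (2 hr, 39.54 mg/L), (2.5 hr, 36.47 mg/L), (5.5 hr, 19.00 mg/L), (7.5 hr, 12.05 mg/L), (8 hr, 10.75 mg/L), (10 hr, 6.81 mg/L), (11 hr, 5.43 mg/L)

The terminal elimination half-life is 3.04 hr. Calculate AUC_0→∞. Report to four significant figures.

Trapezoidal AUC_0→11:
  [0→2]: (0.00+39.54)/2 × 2 = 39.54
  [2→2.5]: (39.54+36.47)/2 × 0.5 = 19.0025
  [2.5→5.5]: (36.47+19.00)/2 × 3 = 83.205
  [5.5→7.5]: (19.00+12.05)/2 × 2 = 31.05
  [7.5→8]: (12.05+10.75)/2 × 0.5 = 5.7
  [8→10]: (10.75+6.81)/2 × 2 = 17.56
  [10→11]: (6.81+5.43)/2 × 1 = 6.12
  Sum = 202.1775 mg/L·hr
k_e = ln2 / t½ = 0.693147 / 3.04 = 0.2280 hr^-1
Extrapolated tail: C_last / k_e = 5.43 / 0.228 = 23.816
AUC_0→∞ = 202.1775 + 23.816 = 225.9935 mg/L·hr

AUC = 226.0 mg/L·hr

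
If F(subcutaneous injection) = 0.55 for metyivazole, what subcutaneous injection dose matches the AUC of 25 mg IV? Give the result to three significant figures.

For equal systemic exposure: F × D_ev = D_iv
D_ev = D_iv / F = 25 / 0.55 = 45.4545 mg

D_subcutaneous = 45.5 mg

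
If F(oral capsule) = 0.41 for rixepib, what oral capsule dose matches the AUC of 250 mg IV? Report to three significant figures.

For equal systemic exposure: F × D_ev = D_iv
D_ev = D_iv / F = 250 / 0.41 = 609.756 mg

D_oral = 610 mg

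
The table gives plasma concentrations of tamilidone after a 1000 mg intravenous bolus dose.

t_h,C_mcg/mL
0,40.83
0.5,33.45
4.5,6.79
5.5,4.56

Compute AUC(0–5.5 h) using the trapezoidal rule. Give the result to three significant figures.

Trapezoidal AUC_0→5.5:
  [0→0.5]: (40.83+33.45)/2 × 0.5 = 18.57
  [0.5→4.5]: (33.45+6.79)/2 × 4 = 80.48
  [4.5→5.5]: (6.79+4.56)/2 × 1 = 5.675
  Sum = 104.725 mcg/mL·h

AUC = 105 mcg/mL·h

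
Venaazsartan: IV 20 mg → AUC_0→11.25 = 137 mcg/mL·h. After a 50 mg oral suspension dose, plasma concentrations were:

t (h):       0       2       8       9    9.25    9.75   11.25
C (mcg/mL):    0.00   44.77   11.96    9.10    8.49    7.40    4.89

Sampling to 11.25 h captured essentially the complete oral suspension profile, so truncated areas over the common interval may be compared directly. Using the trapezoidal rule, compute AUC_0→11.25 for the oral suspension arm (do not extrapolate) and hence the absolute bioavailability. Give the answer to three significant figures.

Trapezoidal AUC_0→11.25 (oral suspension):
  [0→2]: (0.00+44.77)/2 × 2 = 44.77
  [2→8]: (44.77+11.96)/2 × 6 = 170.19
  [8→9]: (11.96+9.10)/2 × 1 = 10.53
  [9→9.25]: (9.10+8.49)/2 × 0.25 = 2.19875
  [9.25→9.75]: (8.49+7.40)/2 × 0.5 = 3.9725
  [9.75→11.25]: (7.40+4.89)/2 × 1.5 = 9.2175
  Sum = 240.87875 mcg/mL·h
F = (AUC_ev/D_ev)/(AUC_iv/D_iv) = (240.87875/50)/(137/20) = 4.817575/6.85 = 0.7033

F = 0.703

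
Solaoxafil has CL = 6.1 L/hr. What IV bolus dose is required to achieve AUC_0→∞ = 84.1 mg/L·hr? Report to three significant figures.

Dose = 513 mg

Dose_iv = CL × AUC_0→∞
     = 6.1 × 84.1 = 513.01 mg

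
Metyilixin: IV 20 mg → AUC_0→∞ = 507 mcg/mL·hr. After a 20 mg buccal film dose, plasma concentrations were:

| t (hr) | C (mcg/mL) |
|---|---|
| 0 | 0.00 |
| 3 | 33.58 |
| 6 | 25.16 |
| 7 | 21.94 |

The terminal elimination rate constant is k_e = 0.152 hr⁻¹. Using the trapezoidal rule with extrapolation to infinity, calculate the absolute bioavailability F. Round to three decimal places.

Trapezoidal AUC_0→7 (buccal film):
  [0→3]: (0.00+33.58)/2 × 3 = 50.37
  [3→6]: (33.58+25.16)/2 × 3 = 88.11
  [6→7]: (25.16+21.94)/2 × 1 = 23.55
  Sum = 162.03 mcg/mL·hr
Tail: C_last/k_e = 21.94/0.152 = 144.342
AUC_0→∞ (buccal film) = 162.03 + 144.342 = 306.372 mcg/mL·hr
F = (AUC_ev/D_ev)/(AUC_iv/D_iv) = (306.372/20)/(507/20) = 15.3186/25.35 = 0.6043

F = 0.604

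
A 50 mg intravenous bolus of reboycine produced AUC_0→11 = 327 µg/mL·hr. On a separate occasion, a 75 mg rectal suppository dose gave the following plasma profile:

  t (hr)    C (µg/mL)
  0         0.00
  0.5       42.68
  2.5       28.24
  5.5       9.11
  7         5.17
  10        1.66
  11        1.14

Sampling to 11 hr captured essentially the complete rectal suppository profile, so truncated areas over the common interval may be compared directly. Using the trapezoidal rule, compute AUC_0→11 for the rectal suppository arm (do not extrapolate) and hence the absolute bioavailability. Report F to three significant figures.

Trapezoidal AUC_0→11 (rectal suppository):
  [0→0.5]: (0.00+42.68)/2 × 0.5 = 10.67
  [0.5→2.5]: (42.68+28.24)/2 × 2 = 70.92
  [2.5→5.5]: (28.24+9.11)/2 × 3 = 56.025
  [5.5→7]: (9.11+5.17)/2 × 1.5 = 10.71
  [7→10]: (5.17+1.66)/2 × 3 = 10.245
  [10→11]: (1.66+1.14)/2 × 1 = 1.4
  Sum = 159.97 µg/mL·hr
F = (AUC_ev/D_ev)/(AUC_iv/D_iv) = (159.97/75)/(327/50) = 2.13293/6.54 = 0.3261

F = 0.326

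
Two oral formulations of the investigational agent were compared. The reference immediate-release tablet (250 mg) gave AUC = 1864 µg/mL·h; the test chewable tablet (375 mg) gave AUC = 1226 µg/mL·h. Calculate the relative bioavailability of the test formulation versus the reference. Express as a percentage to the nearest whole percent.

F_rel = 44%

F_rel = (AUC_test/D_test) / (AUC_ref/D_ref)
      = (1226/375) / (1864/250)
      = 3.26933 / 7.456 = 0.4385 = 43.85%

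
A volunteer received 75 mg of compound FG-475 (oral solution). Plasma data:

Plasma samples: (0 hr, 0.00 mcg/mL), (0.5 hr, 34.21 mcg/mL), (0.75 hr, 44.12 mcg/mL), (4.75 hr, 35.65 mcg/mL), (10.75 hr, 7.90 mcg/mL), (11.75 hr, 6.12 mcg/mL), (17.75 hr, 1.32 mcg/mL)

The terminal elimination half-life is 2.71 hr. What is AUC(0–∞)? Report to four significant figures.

AUC = 343.0 mcg/mL·hr

Trapezoidal AUC_0→17.75:
  [0→0.5]: (0.00+34.21)/2 × 0.5 = 8.5525
  [0.5→0.75]: (34.21+44.12)/2 × 0.25 = 9.79125
  [0.75→4.75]: (44.12+35.65)/2 × 4 = 159.54
  [4.75→10.75]: (35.65+7.90)/2 × 6 = 130.65
  [10.75→11.75]: (7.90+6.12)/2 × 1 = 7.01
  [11.75→17.75]: (6.12+1.32)/2 × 6 = 22.32
  Sum = 337.86375 mcg/mL·hr
k_e = ln2 / t½ = 0.693147 / 2.71 = 0.2558 hr^-1
Extrapolated tail: C_last / k_e = 1.32 / 0.2558 = 5.160
AUC_0→∞ = 337.86375 + 5.160 = 343.02375 mcg/mL·hr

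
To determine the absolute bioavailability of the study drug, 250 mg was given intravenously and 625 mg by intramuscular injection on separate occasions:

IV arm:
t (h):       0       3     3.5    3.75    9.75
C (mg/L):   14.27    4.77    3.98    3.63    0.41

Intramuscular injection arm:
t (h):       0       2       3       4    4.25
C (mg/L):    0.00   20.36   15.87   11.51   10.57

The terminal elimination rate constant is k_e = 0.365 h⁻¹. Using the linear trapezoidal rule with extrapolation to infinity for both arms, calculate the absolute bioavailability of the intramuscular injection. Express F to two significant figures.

F = 0.75

Trapezoidal AUC_0→9.75 (IV):
  [0→3]: (14.27+4.77)/2 × 3 = 28.56
  [3→3.5]: (4.77+3.98)/2 × 0.5 = 2.1875
  [3.5→3.75]: (3.98+3.63)/2 × 0.25 = 0.95125
  [3.75→9.75]: (3.63+0.41)/2 × 6 = 12.12
  Sum = 43.81875 mg/L·h
IV tail: 0.41/0.365 = 1.123; AUC_iv,0→∞ = 43.81875 + 1.123 = 44.94175 mg/L·h
Trapezoidal AUC_0→4.25 (intramuscular injection):
  [0→2]: (0.00+20.36)/2 × 2 = 20.36
  [2→3]: (20.36+15.87)/2 × 1 = 18.115
  [3→4]: (15.87+11.51)/2 × 1 = 13.69
  [4→4.25]: (11.51+10.57)/2 × 0.25 = 2.76
  Sum = 54.925 mg/L·h
intramuscular injection tail: 10.57/0.365 = 28.959; AUC_ev,0→∞ = 54.925 + 28.959 = 83.884 mg/L·h
F = (AUC_ev/D_ev)/(AUC_iv/D_iv) = (83.884/625)/(44.94175/250) = 0.1342144/0.179767 = 0.7466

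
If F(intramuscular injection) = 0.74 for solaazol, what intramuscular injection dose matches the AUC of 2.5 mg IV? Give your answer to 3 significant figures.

D_intramuscular = 3.38 mg

For equal systemic exposure: F × D_ev = D_iv
D_ev = D_iv / F = 2.5 / 0.74 = 3.37838 mg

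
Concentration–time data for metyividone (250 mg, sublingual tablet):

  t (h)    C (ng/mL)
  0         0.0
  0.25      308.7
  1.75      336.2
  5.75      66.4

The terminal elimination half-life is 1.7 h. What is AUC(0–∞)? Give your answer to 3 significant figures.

Trapezoidal AUC_0→5.75:
  [0→0.25]: (0.0+308.7)/2 × 0.25 = 38.5875
  [0.25→1.75]: (308.7+336.2)/2 × 1.5 = 483.675
  [1.75→5.75]: (336.2+66.4)/2 × 4 = 805.2
  Sum = 1327.4625 ng/mL·h
k_e = ln2 / t½ = 0.693147 / 1.7 = 0.4077 h^-1
Extrapolated tail: C_last / k_e = 66.4 / 0.4077 = 162.865
AUC_0→∞ = 1327.4625 + 162.865 = 1490.3275 ng/mL·h

AUC = 1490 ng/mL·h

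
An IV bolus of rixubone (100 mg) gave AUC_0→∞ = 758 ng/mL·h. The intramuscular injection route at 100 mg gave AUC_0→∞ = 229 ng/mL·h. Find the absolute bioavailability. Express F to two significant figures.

F = (AUC_ev / D_ev) / (AUC_iv / D_iv)
  = (229/100) / (758/100)
  = 2.29 / 7.58 = 0.3021

F = 0.30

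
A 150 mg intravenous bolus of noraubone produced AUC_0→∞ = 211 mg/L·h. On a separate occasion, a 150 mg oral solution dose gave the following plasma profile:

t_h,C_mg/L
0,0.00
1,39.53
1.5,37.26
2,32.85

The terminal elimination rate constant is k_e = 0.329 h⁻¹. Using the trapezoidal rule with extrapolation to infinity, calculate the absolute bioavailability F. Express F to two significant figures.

Trapezoidal AUC_0→2 (oral solution):
  [0→1]: (0.00+39.53)/2 × 1 = 19.765
  [1→1.5]: (39.53+37.26)/2 × 0.5 = 19.1975
  [1.5→2]: (37.26+32.85)/2 × 0.5 = 17.5275
  Sum = 56.49 mg/L·h
Tail: C_last/k_e = 32.85/0.329 = 99.848
AUC_0→∞ (oral solution) = 56.49 + 99.848 = 156.338 mg/L·h
F = (AUC_ev/D_ev)/(AUC_iv/D_iv) = (156.338/150)/(211/150) = 1.04225/1.40667 = 0.7409

F = 0.74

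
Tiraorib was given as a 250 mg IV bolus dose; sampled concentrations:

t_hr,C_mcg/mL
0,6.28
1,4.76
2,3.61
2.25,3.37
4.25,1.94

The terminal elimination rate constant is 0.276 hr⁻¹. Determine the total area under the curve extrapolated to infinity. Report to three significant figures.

Trapezoidal AUC_0→4.25:
  [0→1]: (6.28+4.76)/2 × 1 = 5.52
  [1→2]: (4.76+3.61)/2 × 1 = 4.185
  [2→2.25]: (3.61+3.37)/2 × 0.25 = 0.8725
  [2.25→4.25]: (3.37+1.94)/2 × 2 = 5.31
  Sum = 15.8875 mcg/mL·hr
Extrapolated tail: C_last / k_e = 1.94 / 0.276 = 7.029
AUC_0→∞ = 15.8875 + 7.029 = 22.9165 mcg/mL·hr

AUC = 22.9 mcg/mL·hr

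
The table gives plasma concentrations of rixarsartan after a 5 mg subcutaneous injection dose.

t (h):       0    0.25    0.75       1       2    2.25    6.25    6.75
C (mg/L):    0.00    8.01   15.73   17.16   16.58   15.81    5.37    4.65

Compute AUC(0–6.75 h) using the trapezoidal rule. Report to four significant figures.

Trapezoidal AUC_0→6.75:
  [0→0.25]: (0.00+8.01)/2 × 0.25 = 1.00125
  [0.25→0.75]: (8.01+15.73)/2 × 0.5 = 5.935
  [0.75→1]: (15.73+17.16)/2 × 0.25 = 4.11125
  [1→2]: (17.16+16.58)/2 × 1 = 16.87
  [2→2.25]: (16.58+15.81)/2 × 0.25 = 4.04875
  [2.25→6.25]: (15.81+5.37)/2 × 4 = 42.36
  [6.25→6.75]: (5.37+4.65)/2 × 0.5 = 2.505
  Sum = 76.83125 mg/L·h

AUC = 76.83 mg/L·h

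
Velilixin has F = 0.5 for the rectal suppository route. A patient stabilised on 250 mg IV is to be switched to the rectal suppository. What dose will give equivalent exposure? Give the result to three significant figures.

For equal systemic exposure: F × D_ev = D_iv
D_ev = D_iv / F = 250 / 0.5 = 500 mg

D_rectal = 500 mg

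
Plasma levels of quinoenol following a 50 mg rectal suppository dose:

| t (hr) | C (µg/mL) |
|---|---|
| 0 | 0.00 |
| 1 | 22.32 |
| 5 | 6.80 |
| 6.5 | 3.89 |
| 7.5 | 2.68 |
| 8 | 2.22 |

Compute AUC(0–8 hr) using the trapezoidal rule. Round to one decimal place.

Trapezoidal AUC_0→8:
  [0→1]: (0.00+22.32)/2 × 1 = 11.16
  [1→5]: (22.32+6.80)/2 × 4 = 58.24
  [5→6.5]: (6.80+3.89)/2 × 1.5 = 8.0175
  [6.5→7.5]: (3.89+2.68)/2 × 1 = 3.285
  [7.5→8]: (2.68+2.22)/2 × 0.5 = 1.225
  Sum = 81.9275 µg/mL·hr

AUC = 81.9 µg/mL·hr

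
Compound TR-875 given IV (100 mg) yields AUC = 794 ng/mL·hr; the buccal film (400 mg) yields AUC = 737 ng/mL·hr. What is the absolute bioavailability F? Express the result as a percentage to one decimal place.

F = (AUC_ev / D_ev) / (AUC_iv / D_iv)
  = (737/400) / (794/100)
  = 1.8425 / 7.94 = 0.2321
  = 23.21%

F = 23.2%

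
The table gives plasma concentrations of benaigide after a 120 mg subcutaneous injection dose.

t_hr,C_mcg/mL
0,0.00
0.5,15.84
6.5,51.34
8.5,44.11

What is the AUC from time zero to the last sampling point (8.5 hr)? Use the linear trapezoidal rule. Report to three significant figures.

Trapezoidal AUC_0→8.5:
  [0→0.5]: (0.00+15.84)/2 × 0.5 = 3.96
  [0.5→6.5]: (15.84+51.34)/2 × 6 = 201.54
  [6.5→8.5]: (51.34+44.11)/2 × 2 = 95.45
  Sum = 300.95 mcg/mL·hr

AUC = 301 mcg/mL·hr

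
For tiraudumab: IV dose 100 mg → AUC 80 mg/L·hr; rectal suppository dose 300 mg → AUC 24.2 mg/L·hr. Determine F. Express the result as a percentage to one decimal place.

F = 10.1%

F = (AUC_ev / D_ev) / (AUC_iv / D_iv)
  = (24.2/300) / (80/100)
  = 0.0806667 / 0.8 = 0.1008
  = 10.08%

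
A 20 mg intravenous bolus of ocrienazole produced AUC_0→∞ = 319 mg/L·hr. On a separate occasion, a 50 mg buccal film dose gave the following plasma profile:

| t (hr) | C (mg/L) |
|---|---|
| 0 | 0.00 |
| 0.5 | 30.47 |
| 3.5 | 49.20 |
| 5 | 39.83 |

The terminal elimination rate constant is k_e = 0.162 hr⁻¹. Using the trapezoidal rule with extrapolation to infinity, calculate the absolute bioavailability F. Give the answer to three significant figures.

Trapezoidal AUC_0→5 (buccal film):
  [0→0.5]: (0.00+30.47)/2 × 0.5 = 7.6175
  [0.5→3.5]: (30.47+49.20)/2 × 3 = 119.505
  [3.5→5]: (49.20+39.83)/2 × 1.5 = 66.7725
  Sum = 193.895 mg/L·hr
Tail: C_last/k_e = 39.83/0.162 = 245.864
AUC_0→∞ (buccal film) = 193.895 + 245.864 = 439.759 mg/L·hr
F = (AUC_ev/D_ev)/(AUC_iv/D_iv) = (439.759/50)/(319/20) = 8.79518/15.95 = 0.5514

F = 0.551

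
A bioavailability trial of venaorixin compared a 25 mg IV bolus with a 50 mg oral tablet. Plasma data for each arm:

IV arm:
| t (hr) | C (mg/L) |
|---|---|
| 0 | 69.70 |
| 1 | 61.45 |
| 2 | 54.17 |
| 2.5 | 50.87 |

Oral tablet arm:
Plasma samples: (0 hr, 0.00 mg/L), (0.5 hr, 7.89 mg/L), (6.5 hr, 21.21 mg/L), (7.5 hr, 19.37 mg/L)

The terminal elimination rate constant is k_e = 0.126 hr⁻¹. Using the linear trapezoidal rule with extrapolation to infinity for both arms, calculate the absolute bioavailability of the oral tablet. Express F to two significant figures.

Trapezoidal AUC_0→2.5 (IV):
  [0→1]: (69.70+61.45)/2 × 1 = 65.575
  [1→2]: (61.45+54.17)/2 × 1 = 57.81
  [2→2.5]: (54.17+50.87)/2 × 0.5 = 26.26
  Sum = 149.645 mg/L·hr
IV tail: 50.87/0.126 = 403.730; AUC_iv,0→∞ = 149.645 + 403.730 = 553.375 mg/L·hr
Trapezoidal AUC_0→7.5 (oral tablet):
  [0→0.5]: (0.00+7.89)/2 × 0.5 = 1.9725
  [0.5→6.5]: (7.89+21.21)/2 × 6 = 87.3
  [6.5→7.5]: (21.21+19.37)/2 × 1 = 20.29
  Sum = 109.5625 mg/L·hr
oral tablet tail: 19.37/0.126 = 153.730; AUC_ev,0→∞ = 109.5625 + 153.730 = 263.2925 mg/L·hr
F = (AUC_ev/D_ev)/(AUC_iv/D_iv) = (263.2925/50)/(553.375/25) = 5.26585/22.135 = 0.2379

F = 0.24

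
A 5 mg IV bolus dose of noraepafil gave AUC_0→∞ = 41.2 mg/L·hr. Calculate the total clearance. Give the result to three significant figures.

CL = 0.121 L/hr

CL = Dose_iv / AUC_0→∞
   = 5 / 41.2 = 0.121359 L/hr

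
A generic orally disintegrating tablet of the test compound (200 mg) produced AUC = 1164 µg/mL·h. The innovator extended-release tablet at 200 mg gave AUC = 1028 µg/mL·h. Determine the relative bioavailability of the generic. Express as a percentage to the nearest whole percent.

F_rel = 113%

F_rel = (AUC_test/D_test) / (AUC_ref/D_ref)
      = (1164/200) / (1028/200)
      = 5.82 / 5.14 = 1.1323 = 113.23%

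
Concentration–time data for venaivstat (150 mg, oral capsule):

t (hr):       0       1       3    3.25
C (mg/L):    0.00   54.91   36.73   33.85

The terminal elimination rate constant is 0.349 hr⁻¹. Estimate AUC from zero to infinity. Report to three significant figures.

AUC = 225 mg/L·hr

Trapezoidal AUC_0→3.25:
  [0→1]: (0.00+54.91)/2 × 1 = 27.455
  [1→3]: (54.91+36.73)/2 × 2 = 91.64
  [3→3.25]: (36.73+33.85)/2 × 0.25 = 8.8225
  Sum = 127.9175 mg/L·hr
Extrapolated tail: C_last / k_e = 33.85 / 0.349 = 96.991
AUC_0→∞ = 127.9175 + 96.991 = 224.9085 mg/L·hr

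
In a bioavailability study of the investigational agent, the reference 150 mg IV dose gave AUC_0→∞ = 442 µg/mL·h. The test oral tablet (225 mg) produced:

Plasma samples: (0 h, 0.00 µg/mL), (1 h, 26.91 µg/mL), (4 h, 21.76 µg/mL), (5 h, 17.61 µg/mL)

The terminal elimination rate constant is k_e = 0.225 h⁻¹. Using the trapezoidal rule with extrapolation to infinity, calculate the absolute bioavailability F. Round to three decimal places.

Trapezoidal AUC_0→5 (oral tablet):
  [0→1]: (0.00+26.91)/2 × 1 = 13.455
  [1→4]: (26.91+21.76)/2 × 3 = 73.005
  [4→5]: (21.76+17.61)/2 × 1 = 19.685
  Sum = 106.145 µg/mL·h
Tail: C_last/k_e = 17.61/0.225 = 78.267
AUC_0→∞ (oral tablet) = 106.145 + 78.267 = 184.412 µg/mL·h
F = (AUC_ev/D_ev)/(AUC_iv/D_iv) = (184.412/225)/(442/150) = 0.819609/2.94667 = 0.2781

F = 0.278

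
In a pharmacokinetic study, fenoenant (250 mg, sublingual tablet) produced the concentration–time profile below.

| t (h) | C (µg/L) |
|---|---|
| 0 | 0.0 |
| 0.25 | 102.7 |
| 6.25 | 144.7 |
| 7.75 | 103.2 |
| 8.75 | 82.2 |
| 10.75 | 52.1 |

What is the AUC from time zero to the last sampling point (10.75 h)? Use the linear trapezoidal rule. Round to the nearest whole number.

AUC = 1168 µg/L·h

Trapezoidal AUC_0→10.75:
  [0→0.25]: (0.0+102.7)/2 × 0.25 = 12.8375
  [0.25→6.25]: (102.7+144.7)/2 × 6 = 742.2
  [6.25→7.75]: (144.7+103.2)/2 × 1.5 = 185.925
  [7.75→8.75]: (103.2+82.2)/2 × 1 = 92.7
  [8.75→10.75]: (82.2+52.1)/2 × 2 = 134.3
  Sum = 1167.9625 µg/L·h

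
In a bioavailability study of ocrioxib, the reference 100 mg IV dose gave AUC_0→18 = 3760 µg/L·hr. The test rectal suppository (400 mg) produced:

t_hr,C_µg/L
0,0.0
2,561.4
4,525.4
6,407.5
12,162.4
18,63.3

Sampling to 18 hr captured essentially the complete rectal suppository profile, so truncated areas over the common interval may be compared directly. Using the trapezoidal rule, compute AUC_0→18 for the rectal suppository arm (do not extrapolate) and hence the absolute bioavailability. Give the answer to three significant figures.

Trapezoidal AUC_0→18 (rectal suppository):
  [0→2]: (0.0+561.4)/2 × 2 = 561.4
  [2→4]: (561.4+525.4)/2 × 2 = 1086.8
  [4→6]: (525.4+407.5)/2 × 2 = 932.9
  [6→12]: (407.5+162.4)/2 × 6 = 1709.7
  [12→18]: (162.4+63.3)/2 × 6 = 677.1
  Sum = 4967.9 µg/L·hr
F = (AUC_ev/D_ev)/(AUC_iv/D_iv) = (4967.9/400)/(3760/100) = 12.41975/37.6 = 0.3303

F = 0.330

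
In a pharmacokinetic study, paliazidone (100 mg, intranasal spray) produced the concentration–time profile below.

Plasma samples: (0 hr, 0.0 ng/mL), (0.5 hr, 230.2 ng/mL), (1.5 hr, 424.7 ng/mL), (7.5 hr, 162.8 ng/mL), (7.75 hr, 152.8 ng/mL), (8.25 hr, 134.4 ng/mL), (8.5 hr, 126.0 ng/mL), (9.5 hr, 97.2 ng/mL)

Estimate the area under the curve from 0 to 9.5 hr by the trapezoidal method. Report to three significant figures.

AUC = 2400 ng/mL·hr

Trapezoidal AUC_0→9.5:
  [0→0.5]: (0.0+230.2)/2 × 0.5 = 57.55
  [0.5→1.5]: (230.2+424.7)/2 × 1 = 327.45
  [1.5→7.5]: (424.7+162.8)/2 × 6 = 1762.5
  [7.5→7.75]: (162.8+152.8)/2 × 0.25 = 39.45
  [7.75→8.25]: (152.8+134.4)/2 × 0.5 = 71.8
  [8.25→8.5]: (134.4+126.0)/2 × 0.25 = 32.55
  [8.5→9.5]: (126.0+97.2)/2 × 1 = 111.6
  Sum = 2402.9 ng/mL·hr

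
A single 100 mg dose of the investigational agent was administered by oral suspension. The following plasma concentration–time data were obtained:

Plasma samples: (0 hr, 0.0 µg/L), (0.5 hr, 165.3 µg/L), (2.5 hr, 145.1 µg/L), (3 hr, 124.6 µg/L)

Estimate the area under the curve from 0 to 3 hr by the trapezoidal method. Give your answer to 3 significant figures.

AUC = 419 µg/L·hr

Trapezoidal AUC_0→3:
  [0→0.5]: (0.0+165.3)/2 × 0.5 = 41.325
  [0.5→2.5]: (165.3+145.1)/2 × 2 = 310.4
  [2.5→3]: (145.1+124.6)/2 × 0.5 = 67.425
  Sum = 419.15 µg/L·hr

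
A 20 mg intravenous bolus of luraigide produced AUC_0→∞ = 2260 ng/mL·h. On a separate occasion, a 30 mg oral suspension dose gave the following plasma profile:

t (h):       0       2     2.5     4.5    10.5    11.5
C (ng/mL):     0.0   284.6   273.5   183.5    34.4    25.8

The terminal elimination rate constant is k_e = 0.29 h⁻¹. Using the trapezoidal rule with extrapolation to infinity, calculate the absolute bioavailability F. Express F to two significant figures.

Trapezoidal AUC_0→11.5 (oral suspension):
  [0→2]: (0.0+284.6)/2 × 2 = 284.6
  [2→2.5]: (284.6+273.5)/2 × 0.5 = 139.525
  [2.5→4.5]: (273.5+183.5)/2 × 2 = 457.0
  [4.5→10.5]: (183.5+34.4)/2 × 6 = 653.7
  [10.5→11.5]: (34.4+25.8)/2 × 1 = 30.1
  Sum = 1564.925 ng/mL·h
Tail: C_last/k_e = 25.8/0.29 = 88.966
AUC_0→∞ (oral suspension) = 1564.925 + 88.966 = 1653.891 ng/mL·h
F = (AUC_ev/D_ev)/(AUC_iv/D_iv) = (1653.891/30)/(2260/20) = 55.1297/113 = 0.4879

F = 0.49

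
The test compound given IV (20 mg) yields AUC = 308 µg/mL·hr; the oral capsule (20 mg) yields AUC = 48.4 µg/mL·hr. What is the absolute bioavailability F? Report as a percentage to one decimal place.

F = (AUC_ev / D_ev) / (AUC_iv / D_iv)
  = (48.4/20) / (308/20)
  = 2.42 / 15.4 = 0.1571
  = 15.71%

F = 15.7%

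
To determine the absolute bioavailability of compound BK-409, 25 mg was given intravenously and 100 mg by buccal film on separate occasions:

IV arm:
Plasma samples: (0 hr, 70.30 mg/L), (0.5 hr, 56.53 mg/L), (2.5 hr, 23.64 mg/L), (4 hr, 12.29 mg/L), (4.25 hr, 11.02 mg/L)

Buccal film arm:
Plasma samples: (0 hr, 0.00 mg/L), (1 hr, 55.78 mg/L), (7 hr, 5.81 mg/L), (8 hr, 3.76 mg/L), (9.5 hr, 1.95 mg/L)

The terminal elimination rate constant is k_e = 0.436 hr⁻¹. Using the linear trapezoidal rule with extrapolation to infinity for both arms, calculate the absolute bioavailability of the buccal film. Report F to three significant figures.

Trapezoidal AUC_0→4.25 (IV):
  [0→0.5]: (70.30+56.53)/2 × 0.5 = 31.7075
  [0.5→2.5]: (56.53+23.64)/2 × 2 = 80.17
  [2.5→4]: (23.64+12.29)/2 × 1.5 = 26.9475
  [4→4.25]: (12.29+11.02)/2 × 0.25 = 2.91375
  Sum = 141.73875 mg/L·hr
IV tail: 11.02/0.436 = 25.275; AUC_iv,0→∞ = 141.73875 + 25.275 = 167.01375 mg/L·hr
Trapezoidal AUC_0→9.5 (buccal film):
  [0→1]: (0.00+55.78)/2 × 1 = 27.89
  [1→7]: (55.78+5.81)/2 × 6 = 184.77
  [7→8]: (5.81+3.76)/2 × 1 = 4.785
  [8→9.5]: (3.76+1.95)/2 × 1.5 = 4.2825
  Sum = 221.7275 mg/L·hr
buccal film tail: 1.95/0.436 = 4.472; AUC_ev,0→∞ = 221.7275 + 4.472 = 226.1995 mg/L·hr
F = (AUC_ev/D_ev)/(AUC_iv/D_iv) = (226.1995/100)/(167.01375/25) = 2.261995/6.68055 = 0.3386

F = 0.339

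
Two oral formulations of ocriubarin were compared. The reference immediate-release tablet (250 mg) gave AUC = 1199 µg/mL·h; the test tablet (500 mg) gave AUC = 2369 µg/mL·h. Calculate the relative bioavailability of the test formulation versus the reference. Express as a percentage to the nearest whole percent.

F_rel = 99%

F_rel = (AUC_test/D_test) / (AUC_ref/D_ref)
      = (2369/500) / (1199/250)
      = 4.738 / 4.796 = 0.9879 = 98.79%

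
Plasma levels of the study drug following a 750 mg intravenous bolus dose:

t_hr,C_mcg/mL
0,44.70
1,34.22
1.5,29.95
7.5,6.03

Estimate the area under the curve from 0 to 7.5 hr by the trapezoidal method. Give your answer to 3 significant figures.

AUC = 163 mcg/mL·hr

Trapezoidal AUC_0→7.5:
  [0→1]: (44.70+34.22)/2 × 1 = 39.46
  [1→1.5]: (34.22+29.95)/2 × 0.5 = 16.0425
  [1.5→7.5]: (29.95+6.03)/2 × 6 = 107.94
  Sum = 163.4425 mcg/mL·hr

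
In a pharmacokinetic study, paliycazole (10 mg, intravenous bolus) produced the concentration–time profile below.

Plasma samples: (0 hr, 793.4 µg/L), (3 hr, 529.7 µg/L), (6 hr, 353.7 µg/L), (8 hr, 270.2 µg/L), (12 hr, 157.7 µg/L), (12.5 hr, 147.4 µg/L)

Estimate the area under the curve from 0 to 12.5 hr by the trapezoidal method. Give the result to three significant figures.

AUC = 4870 µg/L·hr

Trapezoidal AUC_0→12.5:
  [0→3]: (793.4+529.7)/2 × 3 = 1984.65
  [3→6]: (529.7+353.7)/2 × 3 = 1325.1
  [6→8]: (353.7+270.2)/2 × 2 = 623.9
  [8→12]: (270.2+157.7)/2 × 4 = 855.8
  [12→12.5]: (157.7+147.4)/2 × 0.5 = 76.275
  Sum = 4865.725 µg/L·hr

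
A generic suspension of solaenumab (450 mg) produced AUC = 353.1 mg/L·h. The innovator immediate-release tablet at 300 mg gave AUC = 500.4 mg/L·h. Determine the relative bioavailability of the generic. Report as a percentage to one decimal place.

F_rel = 47.0%

F_rel = (AUC_test/D_test) / (AUC_ref/D_ref)
      = (353.1/450) / (500.4/300)
      = 0.784667 / 1.668 = 0.4704 = 47.04%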